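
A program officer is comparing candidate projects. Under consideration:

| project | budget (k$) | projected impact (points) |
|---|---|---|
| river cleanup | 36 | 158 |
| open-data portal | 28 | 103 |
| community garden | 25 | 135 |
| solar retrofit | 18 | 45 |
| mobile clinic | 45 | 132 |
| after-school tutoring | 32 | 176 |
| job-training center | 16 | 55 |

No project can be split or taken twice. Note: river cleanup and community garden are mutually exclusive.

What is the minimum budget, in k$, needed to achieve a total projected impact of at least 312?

68

Need the lightest bundle worth ≥ 312.
river cleanup + after-school tutoring: 334 projected impact at 68 k$.
Below 68 k$ the best achievable stays under 312.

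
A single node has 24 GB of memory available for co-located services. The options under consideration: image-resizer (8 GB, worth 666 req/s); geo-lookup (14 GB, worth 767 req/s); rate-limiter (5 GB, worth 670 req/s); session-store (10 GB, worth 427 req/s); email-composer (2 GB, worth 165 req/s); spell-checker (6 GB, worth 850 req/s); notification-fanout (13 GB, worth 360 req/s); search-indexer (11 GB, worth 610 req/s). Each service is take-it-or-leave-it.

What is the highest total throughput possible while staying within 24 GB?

2351

Taking image-resizer + rate-limiter + email-composer + spell-checker: 21 GB used, 2351 in throughput.
Next best is rate-limiter + email-composer + spell-checker + search-indexer at 2295 (24 GB) — short by 56.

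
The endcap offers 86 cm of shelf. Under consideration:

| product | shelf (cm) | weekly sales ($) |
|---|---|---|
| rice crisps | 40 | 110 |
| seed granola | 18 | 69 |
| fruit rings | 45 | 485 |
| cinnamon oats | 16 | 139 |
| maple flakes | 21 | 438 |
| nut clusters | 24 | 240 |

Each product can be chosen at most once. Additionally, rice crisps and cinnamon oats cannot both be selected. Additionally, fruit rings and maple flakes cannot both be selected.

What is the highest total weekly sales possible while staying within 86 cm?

886

By weekly sales per cm: maple flakes 20.86, fruit rings 10.78, nut clusters 10.00, cinnamon oats 8.69 lead.
Seed granola + cinnamon oats + maple flakes + nut clusters uses 79 of the 86 cm and totals 886.
Every other selection either busts 86 cm or breaks a pairing rule or fails to beat 886.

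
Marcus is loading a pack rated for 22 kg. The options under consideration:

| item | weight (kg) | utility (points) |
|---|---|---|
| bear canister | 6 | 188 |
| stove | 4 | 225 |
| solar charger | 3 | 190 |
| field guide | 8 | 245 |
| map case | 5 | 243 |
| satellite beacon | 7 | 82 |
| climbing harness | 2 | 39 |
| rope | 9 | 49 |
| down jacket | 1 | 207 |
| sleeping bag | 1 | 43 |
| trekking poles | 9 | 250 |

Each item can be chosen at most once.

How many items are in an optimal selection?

The maximum utility within 22 kg is 1153.
For example stove + solar charger + field guide + map case + down jacket + sleeping bag achieves it, using 22 kg.
All optima have 6 items.

6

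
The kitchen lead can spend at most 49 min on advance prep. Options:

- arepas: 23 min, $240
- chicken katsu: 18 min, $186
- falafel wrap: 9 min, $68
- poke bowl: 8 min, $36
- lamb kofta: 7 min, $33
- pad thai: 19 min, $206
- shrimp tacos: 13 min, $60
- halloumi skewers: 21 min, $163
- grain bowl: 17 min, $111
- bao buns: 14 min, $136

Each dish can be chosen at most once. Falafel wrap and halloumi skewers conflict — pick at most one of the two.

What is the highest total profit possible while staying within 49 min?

Arepas + lamb kofta + pad thai uses 49 of the 49 min and totals 479.
Every other selection either busts 49 min or breaks a pairing rule or fails to beat 479.

479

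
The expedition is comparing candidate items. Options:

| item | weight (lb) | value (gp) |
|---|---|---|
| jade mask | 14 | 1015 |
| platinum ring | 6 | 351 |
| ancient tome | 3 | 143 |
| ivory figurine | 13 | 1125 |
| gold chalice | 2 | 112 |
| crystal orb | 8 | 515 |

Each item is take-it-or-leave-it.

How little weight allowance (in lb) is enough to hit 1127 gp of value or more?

15

Need the lightest bundle worth ≥ 1127.
Taking ivory figurine + gold chalice gives 1237 (≥ 1127) for 15 lb.
Below 15 lb the best achievable stays under 1127.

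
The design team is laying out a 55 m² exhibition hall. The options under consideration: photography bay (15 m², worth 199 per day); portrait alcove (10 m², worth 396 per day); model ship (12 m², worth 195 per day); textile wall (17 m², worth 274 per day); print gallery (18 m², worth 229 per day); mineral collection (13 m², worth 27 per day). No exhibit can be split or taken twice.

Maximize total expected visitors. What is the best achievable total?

1064

Best packing: photography bay + portrait alcove + model ship + textile wall — 54 m², 1064 total.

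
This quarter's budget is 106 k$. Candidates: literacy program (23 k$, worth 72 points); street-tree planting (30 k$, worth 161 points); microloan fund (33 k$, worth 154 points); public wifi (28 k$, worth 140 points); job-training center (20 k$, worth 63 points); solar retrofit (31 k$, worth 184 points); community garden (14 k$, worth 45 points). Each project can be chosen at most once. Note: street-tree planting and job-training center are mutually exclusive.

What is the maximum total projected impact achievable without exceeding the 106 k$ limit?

Street-tree planting + public wifi + solar retrofit + community garden uses 103 of the 106 k$ and totals 530.
Nothing else feasible within 106 k$ beats 530.

530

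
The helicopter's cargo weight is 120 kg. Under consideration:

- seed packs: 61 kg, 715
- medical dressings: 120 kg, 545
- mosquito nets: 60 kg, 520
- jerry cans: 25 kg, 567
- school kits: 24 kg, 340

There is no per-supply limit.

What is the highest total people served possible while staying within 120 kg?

2268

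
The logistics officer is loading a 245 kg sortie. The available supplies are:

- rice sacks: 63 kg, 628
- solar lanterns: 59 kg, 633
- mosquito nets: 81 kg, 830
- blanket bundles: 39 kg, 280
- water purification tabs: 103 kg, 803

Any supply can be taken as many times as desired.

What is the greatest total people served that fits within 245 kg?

Ranking by ratio (people served/kg): solar lanterns 10.73, mosquito nets 10.25, rice sacks 9.97.
Best packing: 4×solar lanterns — 236 kg, 2532 total.
The spare 9 kg is too small for any remaining supply, and no exchange beats 2532.

2532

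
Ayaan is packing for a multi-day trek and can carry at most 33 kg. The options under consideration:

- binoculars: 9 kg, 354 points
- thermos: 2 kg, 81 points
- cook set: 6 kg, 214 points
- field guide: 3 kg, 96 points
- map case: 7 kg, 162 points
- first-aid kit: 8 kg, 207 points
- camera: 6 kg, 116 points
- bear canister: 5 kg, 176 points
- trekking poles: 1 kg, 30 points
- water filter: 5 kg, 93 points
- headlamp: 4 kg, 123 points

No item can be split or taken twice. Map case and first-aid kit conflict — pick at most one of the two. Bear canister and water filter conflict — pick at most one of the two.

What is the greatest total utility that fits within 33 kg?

The ratio heuristic lands on binoculars + thermos + cook set + field guide + bear canister + trekking poles + headlamp (1074) but leaves 3 kg idle.
Replace trekking poles and headlamp with first-aid kit: the trade gains 54 net, giving 1128 at 33 kg.
The closest alternative, binoculars + thermos + cook set + field guide + map case + bear canister + trekking poles, reaches only 1113.

1128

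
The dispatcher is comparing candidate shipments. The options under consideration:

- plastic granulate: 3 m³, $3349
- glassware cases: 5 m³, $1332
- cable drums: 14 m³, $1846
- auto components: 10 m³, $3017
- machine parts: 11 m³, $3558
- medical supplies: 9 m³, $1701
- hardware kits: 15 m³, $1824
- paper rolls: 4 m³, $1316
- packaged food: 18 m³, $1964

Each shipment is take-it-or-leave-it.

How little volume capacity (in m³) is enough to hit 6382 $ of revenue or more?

Need the lightest bundle worth ≥ 6382.
plastic granulate + machine parts reaches 6907 using 14 m³.
No combination under 14 m³ hits 6382.

14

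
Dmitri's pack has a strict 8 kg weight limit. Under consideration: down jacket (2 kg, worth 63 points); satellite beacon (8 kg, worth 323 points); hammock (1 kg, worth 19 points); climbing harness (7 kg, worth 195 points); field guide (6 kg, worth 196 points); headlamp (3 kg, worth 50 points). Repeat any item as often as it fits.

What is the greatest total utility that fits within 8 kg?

323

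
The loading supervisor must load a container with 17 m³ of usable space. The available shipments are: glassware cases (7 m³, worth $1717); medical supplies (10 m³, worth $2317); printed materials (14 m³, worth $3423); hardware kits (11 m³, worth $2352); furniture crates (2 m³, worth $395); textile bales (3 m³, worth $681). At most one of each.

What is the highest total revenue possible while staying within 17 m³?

4104

Ranking by ratio (revenue/m³): glassware cases 245.29, printed materials 244.50, medical supplies 231.70, textile bales 227.00.
A density-first pass picks glassware cases + medical supplies — 4034 at 17 m³.
Replace glassware cases and medical supplies with printed materials + textile bales: the trade gains 70 net, giving 4104 at 17 m³.
No other feasible combination exceeds 4104.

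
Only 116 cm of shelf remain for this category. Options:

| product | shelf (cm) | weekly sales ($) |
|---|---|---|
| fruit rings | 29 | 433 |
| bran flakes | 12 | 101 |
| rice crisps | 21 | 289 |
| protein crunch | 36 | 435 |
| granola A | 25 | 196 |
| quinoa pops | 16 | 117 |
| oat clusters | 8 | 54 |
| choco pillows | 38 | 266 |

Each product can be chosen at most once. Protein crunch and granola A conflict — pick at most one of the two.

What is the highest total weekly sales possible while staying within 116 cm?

The ratio ordering already packs tightly: fruit rings + bran flakes + rice crisps + protein crunch + quinoa pops, 114 cm, 1375.

1375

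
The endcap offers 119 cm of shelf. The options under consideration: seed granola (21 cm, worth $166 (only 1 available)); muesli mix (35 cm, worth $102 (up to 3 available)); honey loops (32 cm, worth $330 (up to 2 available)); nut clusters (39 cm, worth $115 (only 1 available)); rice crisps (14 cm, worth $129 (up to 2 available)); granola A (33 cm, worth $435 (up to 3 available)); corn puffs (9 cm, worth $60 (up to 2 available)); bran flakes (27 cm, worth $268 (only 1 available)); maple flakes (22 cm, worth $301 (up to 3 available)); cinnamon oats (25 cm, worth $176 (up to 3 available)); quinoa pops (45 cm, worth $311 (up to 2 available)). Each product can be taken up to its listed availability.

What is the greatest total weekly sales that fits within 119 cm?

The ratio heuristic lands on rice crisps + granola A + 3×maple flakes (1467) but leaves 6 cm idle.
The 36 cm tied up in rice crisps and maple flakes is better spent on granola A + corn puffs — total rises to 1532 (119 cm).
Every other selection either busts 119 cm or exceeds an availability limit or fails to beat 1532.

1532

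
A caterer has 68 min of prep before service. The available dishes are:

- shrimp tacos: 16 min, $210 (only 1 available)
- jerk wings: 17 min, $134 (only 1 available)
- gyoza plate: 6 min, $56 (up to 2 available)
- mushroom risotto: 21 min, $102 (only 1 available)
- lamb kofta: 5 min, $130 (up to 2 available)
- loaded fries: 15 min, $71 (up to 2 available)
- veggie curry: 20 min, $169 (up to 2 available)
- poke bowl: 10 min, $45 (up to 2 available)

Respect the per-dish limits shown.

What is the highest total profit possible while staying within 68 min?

808

Ranking by ratio (profit/min): lamb kofta 26.00, shrimp tacos 13.12, gyoza plate 9.33, veggie curry 8.45.
Taking the top-ratio dishes first gives shrimp tacos + 2×gyoza plate + 2×lamb kofta + veggie curry + poke bowl for 796 (68 min).
Dropping 2×gyoza plate and poke bowl frees 22 min; slotting in veggie curry (20 min) lifts the total to 808 at 66 min.
Nothing else within 68 min beats 808.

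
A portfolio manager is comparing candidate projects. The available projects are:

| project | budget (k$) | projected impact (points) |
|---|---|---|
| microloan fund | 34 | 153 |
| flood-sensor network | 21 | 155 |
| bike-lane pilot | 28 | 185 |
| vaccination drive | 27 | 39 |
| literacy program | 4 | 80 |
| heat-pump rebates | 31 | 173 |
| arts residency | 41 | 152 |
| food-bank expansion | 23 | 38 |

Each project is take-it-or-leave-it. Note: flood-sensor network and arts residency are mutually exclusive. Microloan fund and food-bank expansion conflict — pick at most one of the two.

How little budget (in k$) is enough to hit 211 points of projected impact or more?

25

Look for the lowest-budget combination reaching 211.
flood-sensor network + literacy program: 235 projected impact at 25 k$.
Any bundle with less than 25 k$ falls short of 211.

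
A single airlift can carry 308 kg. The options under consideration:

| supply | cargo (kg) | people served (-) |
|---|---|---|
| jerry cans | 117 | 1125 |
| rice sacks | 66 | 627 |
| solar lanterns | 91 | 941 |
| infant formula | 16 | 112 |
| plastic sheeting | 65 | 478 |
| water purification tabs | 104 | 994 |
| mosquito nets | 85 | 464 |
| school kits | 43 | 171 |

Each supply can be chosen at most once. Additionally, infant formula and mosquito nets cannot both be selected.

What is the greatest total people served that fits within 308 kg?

2858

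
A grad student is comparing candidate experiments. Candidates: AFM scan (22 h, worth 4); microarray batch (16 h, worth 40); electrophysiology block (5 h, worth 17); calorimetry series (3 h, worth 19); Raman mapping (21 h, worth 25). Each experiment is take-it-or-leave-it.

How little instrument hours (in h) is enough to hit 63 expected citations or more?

24

Minimise h subject to total expected citations ≥ 63.
microarray batch + electrophysiology block + calorimetry series: 76 expected citations at 24 h.
Below 24 h the best achievable stays under 63.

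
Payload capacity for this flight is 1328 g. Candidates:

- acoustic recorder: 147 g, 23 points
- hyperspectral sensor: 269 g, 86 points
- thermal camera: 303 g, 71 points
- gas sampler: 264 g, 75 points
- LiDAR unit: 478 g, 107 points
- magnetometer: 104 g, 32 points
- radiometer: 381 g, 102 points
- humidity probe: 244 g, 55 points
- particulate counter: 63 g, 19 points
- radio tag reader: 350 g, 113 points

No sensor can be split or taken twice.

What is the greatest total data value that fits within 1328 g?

395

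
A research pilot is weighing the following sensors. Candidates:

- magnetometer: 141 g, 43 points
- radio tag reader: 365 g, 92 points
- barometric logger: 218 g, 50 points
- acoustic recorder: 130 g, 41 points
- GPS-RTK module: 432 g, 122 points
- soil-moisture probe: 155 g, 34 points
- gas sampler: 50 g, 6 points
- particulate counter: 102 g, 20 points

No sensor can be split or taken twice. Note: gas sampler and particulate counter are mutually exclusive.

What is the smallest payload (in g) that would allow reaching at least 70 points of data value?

Look for the lowest-payload combination reaching 70.
magnetometer + acoustic recorder reaches 84 using 271 g.
Any bundle with less than 271 g falls short of 70.

271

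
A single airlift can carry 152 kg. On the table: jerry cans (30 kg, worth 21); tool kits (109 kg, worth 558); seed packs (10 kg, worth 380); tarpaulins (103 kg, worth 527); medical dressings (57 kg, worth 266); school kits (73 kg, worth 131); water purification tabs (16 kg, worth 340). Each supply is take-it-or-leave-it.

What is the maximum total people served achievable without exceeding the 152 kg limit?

Tool kits + seed packs + water purification tabs uses 135 of the 152 kg and totals 1278.
The spare 17 kg is too small for any remaining supply, and no exchange beats 1278.

1278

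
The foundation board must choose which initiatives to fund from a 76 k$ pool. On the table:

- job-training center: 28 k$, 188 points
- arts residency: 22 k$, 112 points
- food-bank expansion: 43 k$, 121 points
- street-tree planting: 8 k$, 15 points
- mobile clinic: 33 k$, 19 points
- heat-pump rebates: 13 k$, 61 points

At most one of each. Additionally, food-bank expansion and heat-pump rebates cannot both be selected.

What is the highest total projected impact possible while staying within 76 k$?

376

Job-training center + arts residency + street-tree planting + heat-pump rebates uses 71 of the 76 k$ and totals 376.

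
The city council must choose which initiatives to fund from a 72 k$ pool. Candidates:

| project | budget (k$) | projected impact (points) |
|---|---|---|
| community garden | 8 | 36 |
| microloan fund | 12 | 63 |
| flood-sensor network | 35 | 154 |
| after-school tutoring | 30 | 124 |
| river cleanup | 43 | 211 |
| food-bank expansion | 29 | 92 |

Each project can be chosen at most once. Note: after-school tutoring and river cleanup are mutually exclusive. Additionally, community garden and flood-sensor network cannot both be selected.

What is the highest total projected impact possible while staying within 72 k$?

310

The ratio ordering already packs tightly: community garden + microloan fund + river cleanup, 63 k$, 310.
Next best is river cleanup + food-bank expansion at 303 (72 k$) — short by 7.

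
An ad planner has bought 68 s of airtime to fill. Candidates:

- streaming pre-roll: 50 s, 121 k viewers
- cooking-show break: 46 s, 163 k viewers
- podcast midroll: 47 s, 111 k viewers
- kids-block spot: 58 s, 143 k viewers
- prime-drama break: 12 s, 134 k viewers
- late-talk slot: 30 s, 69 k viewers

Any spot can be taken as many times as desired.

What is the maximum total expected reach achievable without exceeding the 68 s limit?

670

5×prime-drama break uses 60 of the 68 s and totals 670.
That's the maximum — no swap from here does better than 670.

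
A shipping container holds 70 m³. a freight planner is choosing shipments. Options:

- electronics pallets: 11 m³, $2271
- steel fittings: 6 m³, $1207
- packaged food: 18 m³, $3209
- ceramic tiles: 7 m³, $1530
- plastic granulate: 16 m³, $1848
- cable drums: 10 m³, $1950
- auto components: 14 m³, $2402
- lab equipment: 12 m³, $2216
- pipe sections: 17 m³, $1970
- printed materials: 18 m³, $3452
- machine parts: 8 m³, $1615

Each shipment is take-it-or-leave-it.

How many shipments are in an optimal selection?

6

Best achievable revenue is 13619.
One optimal bundle: electronics pallets + steel fittings + packaged food + ceramic tiles + cable drums + printed materials (70 m³).
All optima have 6 shipments.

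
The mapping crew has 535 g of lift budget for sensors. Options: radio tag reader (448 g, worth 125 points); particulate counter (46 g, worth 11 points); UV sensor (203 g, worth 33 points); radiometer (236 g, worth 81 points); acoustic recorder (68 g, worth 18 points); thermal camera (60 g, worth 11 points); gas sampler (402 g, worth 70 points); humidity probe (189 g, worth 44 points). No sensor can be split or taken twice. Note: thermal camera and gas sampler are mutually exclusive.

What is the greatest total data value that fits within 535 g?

Filling by ratio: particulate counter + radiometer + acoustic recorder + thermal camera for 121, with 125 g left unused.
The 68 g tied up in acoustic recorder is better spent on humidity probe — total rises to 147 (531 g).
The closest alternative, radio tag reader + acoustic recorder, reaches only 143.

147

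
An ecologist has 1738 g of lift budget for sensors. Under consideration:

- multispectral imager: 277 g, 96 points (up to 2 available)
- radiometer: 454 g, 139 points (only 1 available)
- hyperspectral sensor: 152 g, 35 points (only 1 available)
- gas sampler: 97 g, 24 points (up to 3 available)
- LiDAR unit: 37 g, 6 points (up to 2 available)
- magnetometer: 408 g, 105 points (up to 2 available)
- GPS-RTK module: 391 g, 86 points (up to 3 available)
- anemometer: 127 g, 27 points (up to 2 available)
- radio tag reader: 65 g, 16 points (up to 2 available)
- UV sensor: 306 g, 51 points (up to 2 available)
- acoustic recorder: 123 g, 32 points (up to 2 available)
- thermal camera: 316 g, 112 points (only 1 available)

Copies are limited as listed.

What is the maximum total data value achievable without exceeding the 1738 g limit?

Density check — thermal camera 0.35, multispectral imager 0.35, radiometer 0.31 are the best per g.
A density-first pass picks 2×multispectral imager + radiometer + gas sampler + radio tag reader + 2×acoustic recorder + thermal camera — 547 at 1732 g.
The 408 g tied up in gas sampler and radio tag reader and 2×acoustic recorder is better spent on magnetometer — total rises to 548 (1732 g).

548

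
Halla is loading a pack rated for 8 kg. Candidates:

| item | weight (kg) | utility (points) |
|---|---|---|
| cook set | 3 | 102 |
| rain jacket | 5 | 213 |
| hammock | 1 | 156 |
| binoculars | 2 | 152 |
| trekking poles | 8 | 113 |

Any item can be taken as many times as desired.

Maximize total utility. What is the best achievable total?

Density check — hammock 156.00, binoculars 76.00, rain jacket 42.60, cook set 34.00 are the best per kg.
8×hammock uses 8 of the 8 kg and totals 1248.
No other feasible combination exceeds 1248.

1248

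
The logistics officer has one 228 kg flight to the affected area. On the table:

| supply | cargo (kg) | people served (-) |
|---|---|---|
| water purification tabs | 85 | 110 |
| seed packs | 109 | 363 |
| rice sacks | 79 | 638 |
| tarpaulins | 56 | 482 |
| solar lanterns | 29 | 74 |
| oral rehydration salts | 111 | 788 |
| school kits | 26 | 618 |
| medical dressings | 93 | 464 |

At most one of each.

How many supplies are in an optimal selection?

3

Best achievable people served is 2044.
For example rice sacks + oral rehydration salts + school kits achieves it, using 216 kg.
All optima have 3 supplies.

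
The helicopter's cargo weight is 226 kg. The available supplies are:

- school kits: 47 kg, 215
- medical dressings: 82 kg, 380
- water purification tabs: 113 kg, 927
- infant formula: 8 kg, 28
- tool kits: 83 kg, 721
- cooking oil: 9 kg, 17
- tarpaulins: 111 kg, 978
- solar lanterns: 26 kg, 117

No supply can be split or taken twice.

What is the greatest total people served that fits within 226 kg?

1905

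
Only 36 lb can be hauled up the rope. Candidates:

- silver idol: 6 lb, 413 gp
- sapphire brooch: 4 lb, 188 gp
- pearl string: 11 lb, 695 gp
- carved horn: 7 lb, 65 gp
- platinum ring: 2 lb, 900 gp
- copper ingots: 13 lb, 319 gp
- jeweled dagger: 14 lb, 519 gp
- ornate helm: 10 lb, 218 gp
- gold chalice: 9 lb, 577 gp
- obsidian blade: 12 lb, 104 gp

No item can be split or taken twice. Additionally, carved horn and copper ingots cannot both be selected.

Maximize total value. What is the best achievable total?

Best packing: silver idol + sapphire brooch + pearl string + platinum ring + gold chalice — 32 lb, 2773 total.

2773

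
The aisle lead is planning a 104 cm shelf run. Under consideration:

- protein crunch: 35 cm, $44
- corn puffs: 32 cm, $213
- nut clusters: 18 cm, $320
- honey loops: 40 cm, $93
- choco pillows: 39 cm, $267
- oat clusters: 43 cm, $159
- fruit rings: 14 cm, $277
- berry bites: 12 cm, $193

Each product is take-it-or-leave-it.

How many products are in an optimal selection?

The maximum weekly sales within 104 cm is 1077.
One optimal bundle: corn puffs + nut clusters + choco pillows + fruit rings (103 cm).
Any selection reaching 1077 contains exactly 4 products.

4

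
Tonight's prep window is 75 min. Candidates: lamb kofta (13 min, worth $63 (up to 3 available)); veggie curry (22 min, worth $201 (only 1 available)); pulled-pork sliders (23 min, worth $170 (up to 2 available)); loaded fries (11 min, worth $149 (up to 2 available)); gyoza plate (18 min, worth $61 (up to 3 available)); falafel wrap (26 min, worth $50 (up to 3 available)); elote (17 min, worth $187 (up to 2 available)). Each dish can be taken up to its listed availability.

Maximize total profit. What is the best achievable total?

749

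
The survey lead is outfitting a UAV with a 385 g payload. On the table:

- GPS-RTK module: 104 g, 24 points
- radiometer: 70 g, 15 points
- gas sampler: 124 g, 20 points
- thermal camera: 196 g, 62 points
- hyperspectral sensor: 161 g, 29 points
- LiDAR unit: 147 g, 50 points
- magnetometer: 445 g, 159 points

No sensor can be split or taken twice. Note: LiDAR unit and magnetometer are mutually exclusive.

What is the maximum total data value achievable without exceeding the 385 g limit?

Taking thermal camera + LiDAR unit: 343 g used, 112 in data value.
That's the maximum — no feasible swap from here does better than 112.

112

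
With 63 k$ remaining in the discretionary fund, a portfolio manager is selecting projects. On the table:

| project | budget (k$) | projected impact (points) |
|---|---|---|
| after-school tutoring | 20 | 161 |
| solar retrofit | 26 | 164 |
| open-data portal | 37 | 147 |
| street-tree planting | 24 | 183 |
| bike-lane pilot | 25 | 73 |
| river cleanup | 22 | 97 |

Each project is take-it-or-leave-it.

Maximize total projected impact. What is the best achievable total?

347

Density check — after-school tutoring 8.05, street-tree planting 7.62, solar retrofit 6.31, river cleanup 4.41 are the best per k$.
A density-first pass picks after-school tutoring + street-tree planting — 344 at 44 k$.
Dropping after-school tutoring frees 20 k$; slotting in solar retrofit (26 k$) lifts the total to 347 at 50 k$.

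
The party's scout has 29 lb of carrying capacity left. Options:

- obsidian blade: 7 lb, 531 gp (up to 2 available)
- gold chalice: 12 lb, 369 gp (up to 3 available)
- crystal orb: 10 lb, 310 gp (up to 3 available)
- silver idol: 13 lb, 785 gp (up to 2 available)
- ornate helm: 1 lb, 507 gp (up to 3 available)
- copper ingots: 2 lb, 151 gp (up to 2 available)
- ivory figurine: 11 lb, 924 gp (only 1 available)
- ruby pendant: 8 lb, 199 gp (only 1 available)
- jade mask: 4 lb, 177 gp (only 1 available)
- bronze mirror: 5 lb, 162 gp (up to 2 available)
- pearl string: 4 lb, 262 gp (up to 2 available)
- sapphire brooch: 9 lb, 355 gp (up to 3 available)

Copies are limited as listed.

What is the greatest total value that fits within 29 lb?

The ratio heuristic lands on 2×obsidian blade + 3×ornate helm + ivory figurine (3507) but leaves 1 lb idle.
The 7 lb tied up in obsidian blade is better spent on 2×copper ingots + pearl string — total rises to 3540 (29 lb).
Nothing else within 29 lb beats 3540.

3540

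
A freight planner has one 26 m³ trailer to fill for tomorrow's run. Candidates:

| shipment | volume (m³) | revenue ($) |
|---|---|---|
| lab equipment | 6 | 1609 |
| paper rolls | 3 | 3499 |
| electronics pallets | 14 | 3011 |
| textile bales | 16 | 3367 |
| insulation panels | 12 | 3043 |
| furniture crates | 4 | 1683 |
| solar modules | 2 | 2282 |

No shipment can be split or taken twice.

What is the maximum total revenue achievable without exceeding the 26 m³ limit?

10831

The ratio heuristic lands on lab equipment + paper rolls + furniture crates + solar modules (9073) but leaves 11 m³ idle.
Dropping lab equipment frees 6 m³; slotting in textile bales (16 m³) lifts the total to 10831 at 25 m³.
Next best is paper rolls + insulation panels + furniture crates + solar modules at 10507 (21 m³) — short by 324.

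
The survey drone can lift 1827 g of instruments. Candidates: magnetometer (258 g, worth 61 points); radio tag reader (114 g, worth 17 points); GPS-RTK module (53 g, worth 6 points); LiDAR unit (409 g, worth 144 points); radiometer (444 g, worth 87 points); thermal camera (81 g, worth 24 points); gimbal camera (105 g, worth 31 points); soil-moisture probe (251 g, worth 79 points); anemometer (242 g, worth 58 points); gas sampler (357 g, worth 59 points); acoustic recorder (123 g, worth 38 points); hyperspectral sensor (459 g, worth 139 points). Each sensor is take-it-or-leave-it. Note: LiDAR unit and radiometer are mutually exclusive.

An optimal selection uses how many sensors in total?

Optimal total is 543.
One optimal bundle: magnetometer + LiDAR unit + thermal camera + soil-moisture probe + anemometer + acoustic recorder + hyperspectral sensor (1823 g).
All optima have 7 sensors.

7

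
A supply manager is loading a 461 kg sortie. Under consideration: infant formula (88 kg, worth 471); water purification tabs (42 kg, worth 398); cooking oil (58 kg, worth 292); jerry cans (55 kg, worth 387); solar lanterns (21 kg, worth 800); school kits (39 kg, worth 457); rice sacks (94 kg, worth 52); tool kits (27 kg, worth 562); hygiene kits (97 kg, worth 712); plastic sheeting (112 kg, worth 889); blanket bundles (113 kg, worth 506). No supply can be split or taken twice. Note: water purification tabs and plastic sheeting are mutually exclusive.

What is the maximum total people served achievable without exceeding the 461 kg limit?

Best packing: infant formula + jerry cans + solar lanterns + school kits + tool kits + hygiene kits + plastic sheeting — 439 kg, 4278 total.
Every other selection either busts 461 kg or breaks a pairing rule or fails to beat 4278.

4278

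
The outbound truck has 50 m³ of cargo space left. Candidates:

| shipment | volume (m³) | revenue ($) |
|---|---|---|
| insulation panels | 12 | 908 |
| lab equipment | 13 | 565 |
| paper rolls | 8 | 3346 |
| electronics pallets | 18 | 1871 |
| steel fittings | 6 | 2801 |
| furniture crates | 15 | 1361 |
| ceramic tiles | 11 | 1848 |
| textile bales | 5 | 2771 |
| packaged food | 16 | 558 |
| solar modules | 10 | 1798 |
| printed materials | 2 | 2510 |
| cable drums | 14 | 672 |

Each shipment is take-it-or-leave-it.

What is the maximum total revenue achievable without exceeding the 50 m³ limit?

Greedy by ratio would take paper rolls + steel fittings + ceramic tiles + textile bales + solar modules + printed materials: 42 m³ used, total 15074.
Replace solar modules with electronics pallets: the trade gains 73 net, giving 15147 at 50 m³.
Next best is paper rolls + electronics pallets + steel fittings + textile bales + solar modules + printed materials at 15097 (49 m³) — short by 50.

15147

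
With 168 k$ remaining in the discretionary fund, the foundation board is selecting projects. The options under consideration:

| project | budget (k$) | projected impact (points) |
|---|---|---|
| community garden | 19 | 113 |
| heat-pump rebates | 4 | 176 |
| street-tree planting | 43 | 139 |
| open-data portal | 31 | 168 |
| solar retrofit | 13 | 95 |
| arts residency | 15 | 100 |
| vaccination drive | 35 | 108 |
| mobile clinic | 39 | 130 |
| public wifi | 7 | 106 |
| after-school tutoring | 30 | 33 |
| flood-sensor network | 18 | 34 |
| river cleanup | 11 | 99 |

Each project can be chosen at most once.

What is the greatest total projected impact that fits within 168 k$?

1030

Density check — heat-pump rebates 44.00, public wifi 15.14, river cleanup 9.00, solar retrofit 7.31 are the best per k$.
A density-first pass picks community garden + heat-pump rebates + open-data portal + solar retrofit + arts residency + mobile clinic + public wifi + flood-sensor network + river cleanup — 1021 at 157 k$.
The 39 k$ tied up in mobile clinic is better spent on street-tree planting — total rises to 1030 (161 k$).
That's the maximum — no swap from here does better than 1030.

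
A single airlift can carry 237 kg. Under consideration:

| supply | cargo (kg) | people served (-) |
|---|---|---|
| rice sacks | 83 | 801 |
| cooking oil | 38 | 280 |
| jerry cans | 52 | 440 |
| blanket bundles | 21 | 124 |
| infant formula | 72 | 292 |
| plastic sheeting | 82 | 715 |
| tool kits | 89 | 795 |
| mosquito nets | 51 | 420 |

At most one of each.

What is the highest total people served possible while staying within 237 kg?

2060

Density check — rice sacks 9.65, tool kits 8.93, plastic sheeting 8.72 are the best per kg.
The ratio heuristic lands on rice sacks + jerry cans + tool kits (2036) but leaves 13 kg idle.
But rice sacks + blanket bundles + plastic sheeting + mosquito nets fits in 237 kg and reaches 2060.
Next best is rice sacks + jerry cans + tool kits at 2036 (224 kg) — short by 24.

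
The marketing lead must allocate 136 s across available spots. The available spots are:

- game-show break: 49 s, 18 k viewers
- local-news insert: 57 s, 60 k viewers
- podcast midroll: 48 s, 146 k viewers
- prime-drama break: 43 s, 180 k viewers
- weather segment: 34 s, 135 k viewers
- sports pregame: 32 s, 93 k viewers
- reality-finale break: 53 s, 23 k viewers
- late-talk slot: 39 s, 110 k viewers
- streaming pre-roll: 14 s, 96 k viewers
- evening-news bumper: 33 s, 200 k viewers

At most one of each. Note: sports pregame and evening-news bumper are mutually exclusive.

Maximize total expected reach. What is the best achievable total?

611

Taking prime-drama break + weather segment + streaming pre-roll + evening-news bumper: 124 s used, 611 in expected reach.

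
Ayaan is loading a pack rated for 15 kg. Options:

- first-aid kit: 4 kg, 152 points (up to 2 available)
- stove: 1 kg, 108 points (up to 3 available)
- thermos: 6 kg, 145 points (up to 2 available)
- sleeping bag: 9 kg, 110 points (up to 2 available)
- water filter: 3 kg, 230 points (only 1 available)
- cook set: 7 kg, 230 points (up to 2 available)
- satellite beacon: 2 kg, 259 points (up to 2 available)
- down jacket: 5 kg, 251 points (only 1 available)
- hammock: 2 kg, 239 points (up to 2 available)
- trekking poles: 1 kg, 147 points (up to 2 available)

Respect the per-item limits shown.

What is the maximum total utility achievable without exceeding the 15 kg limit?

Ranking by ratio (utility/kg): trekking poles 147.00, satellite beacon 129.50, hammock 119.50, stove 108.00.
Filling by ratio: 3×stove + 2×satellite beacon + 2×hammock + 2×trekking poles for 1614, with 2 kg left unused.
Replace stove with water filter: the trade gains 122 net, giving 1736 at 15 kg.
Nothing else within 15 kg beats 1736.

1736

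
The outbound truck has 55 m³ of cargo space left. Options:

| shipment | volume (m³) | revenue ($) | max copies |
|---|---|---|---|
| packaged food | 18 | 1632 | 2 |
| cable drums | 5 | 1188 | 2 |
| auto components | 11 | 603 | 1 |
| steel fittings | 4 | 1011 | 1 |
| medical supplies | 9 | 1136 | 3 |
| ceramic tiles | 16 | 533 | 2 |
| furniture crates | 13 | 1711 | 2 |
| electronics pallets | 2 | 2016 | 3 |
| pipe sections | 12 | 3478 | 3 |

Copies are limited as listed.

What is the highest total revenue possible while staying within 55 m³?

Ranking by ratio (revenue/m³): electronics pallets 1008.00, pipe sections 289.83, steel fittings 252.75, cable drums 237.60.
A density-first pass picks cable drums + steel fittings + 3×electronics pallets + 3×pipe sections — 18681 at 51 m³.
Replace steel fittings with cable drums: the trade gains 177 net, giving 18858 at 52 m³.
No other feasible combination exceeds 18858.

18858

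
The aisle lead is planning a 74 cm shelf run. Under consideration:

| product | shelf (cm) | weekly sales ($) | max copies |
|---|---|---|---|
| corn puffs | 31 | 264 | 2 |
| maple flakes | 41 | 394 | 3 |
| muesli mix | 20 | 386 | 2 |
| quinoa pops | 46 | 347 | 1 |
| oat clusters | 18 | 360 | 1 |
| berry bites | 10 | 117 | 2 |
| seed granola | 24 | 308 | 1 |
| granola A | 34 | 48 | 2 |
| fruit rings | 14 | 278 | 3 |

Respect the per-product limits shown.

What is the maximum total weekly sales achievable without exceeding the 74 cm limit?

1410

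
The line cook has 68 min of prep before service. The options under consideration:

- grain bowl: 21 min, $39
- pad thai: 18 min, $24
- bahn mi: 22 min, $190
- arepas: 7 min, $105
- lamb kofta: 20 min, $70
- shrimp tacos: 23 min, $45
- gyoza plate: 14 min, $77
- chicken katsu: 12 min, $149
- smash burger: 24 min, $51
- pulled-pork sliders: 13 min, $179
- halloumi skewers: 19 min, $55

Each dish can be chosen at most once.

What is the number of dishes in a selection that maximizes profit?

5

Best achievable profit is 700.
bahn mi + arepas + gyoza plate + chicken katsu + pulled-pork sliders hits 700 at 68 min.
All optima have 5 dishes.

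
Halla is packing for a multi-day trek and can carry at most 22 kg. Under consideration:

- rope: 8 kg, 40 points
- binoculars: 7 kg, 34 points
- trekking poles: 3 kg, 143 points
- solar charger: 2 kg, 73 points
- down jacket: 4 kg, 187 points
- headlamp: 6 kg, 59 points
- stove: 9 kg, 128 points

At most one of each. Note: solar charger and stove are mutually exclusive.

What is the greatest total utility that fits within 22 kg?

517

By utility per kg: trekking poles 47.67, down jacket 46.75, solar charger 36.50 lead.
Taking trekking poles + down jacket + headlamp + stove: 22 kg used, 517 in utility.
An exhaustive check of the 128 subsets confirms 517.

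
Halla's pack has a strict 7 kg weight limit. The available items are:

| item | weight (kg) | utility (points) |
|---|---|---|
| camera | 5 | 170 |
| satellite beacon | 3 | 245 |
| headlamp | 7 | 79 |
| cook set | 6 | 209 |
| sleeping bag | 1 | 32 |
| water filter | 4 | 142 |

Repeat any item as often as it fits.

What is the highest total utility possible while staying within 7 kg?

Density check — satellite beacon 81.67, water filter 35.50, cook set 34.83 are the best per kg.
Best packing: 2×satellite beacon + sleeping bag — 7 kg, 522 total.
Every other selection either busts 7 kg or fails to beat 522.

522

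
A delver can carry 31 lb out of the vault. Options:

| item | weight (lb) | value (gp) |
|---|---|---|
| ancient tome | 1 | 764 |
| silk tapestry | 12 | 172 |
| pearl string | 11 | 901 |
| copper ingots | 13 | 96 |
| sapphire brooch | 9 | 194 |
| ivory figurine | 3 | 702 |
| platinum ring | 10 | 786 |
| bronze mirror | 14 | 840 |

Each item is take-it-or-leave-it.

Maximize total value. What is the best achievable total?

Ranking by ratio (value/lb): ancient tome 764.00, ivory figurine 234.00, pearl string 81.91, platinum ring 78.60.
The ratio heuristic lands on ancient tome + pearl string + ivory figurine + platinum ring (3153) but leaves 6 lb idle.
The 10 lb tied up in platinum ring is better spent on bronze mirror — total rises to 3207 (29 lb).

3207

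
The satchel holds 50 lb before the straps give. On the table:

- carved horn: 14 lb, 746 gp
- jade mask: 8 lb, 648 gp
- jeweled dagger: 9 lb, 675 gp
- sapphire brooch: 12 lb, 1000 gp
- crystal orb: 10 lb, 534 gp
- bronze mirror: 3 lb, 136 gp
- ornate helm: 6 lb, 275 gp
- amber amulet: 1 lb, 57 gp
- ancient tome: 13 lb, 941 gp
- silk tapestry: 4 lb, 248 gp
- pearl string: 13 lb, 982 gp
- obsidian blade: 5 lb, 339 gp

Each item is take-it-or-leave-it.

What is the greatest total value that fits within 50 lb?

Ranking by ratio (value/lb): sapphire brooch 83.33, jade mask 81.00, pearl string 75.54.
Greedy by ratio would take jade mask + jeweled dagger + sapphire brooch + amber amulet + pearl string + obsidian blade: 48 lb used, total 3701.
But jade mask + sapphire brooch + ancient tome + silk tapestry + pearl string fits in 50 lb and reaches 3819.

3819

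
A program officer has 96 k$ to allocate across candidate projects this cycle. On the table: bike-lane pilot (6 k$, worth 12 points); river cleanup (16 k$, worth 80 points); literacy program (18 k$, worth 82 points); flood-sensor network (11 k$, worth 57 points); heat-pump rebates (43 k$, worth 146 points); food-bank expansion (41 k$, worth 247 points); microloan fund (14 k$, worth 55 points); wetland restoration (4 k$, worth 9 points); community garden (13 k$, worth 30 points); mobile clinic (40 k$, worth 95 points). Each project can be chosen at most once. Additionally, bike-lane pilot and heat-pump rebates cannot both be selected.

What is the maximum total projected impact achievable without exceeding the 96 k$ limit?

487

Density check — food-bank expansion 6.02, flood-sensor network 5.18, river cleanup 5.00 are the best per k$.
Bike-lane pilot + river cleanup + literacy program + flood-sensor network + food-bank expansion + wetland restoration uses 96 of the 96 k$ and totals 487.
Next best is bike-lane pilot + river cleanup + literacy program + flood-sensor network + food-bank expansion at 478 (92 k$) — short by 9.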